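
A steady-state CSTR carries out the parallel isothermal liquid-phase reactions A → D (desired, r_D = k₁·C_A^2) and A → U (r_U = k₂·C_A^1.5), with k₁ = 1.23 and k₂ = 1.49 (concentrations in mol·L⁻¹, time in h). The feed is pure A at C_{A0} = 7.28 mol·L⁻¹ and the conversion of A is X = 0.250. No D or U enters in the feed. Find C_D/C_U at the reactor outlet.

1.93

Exit C_A = C_{A0}(1−X) = 7.28×0.750 = 5.460 mol·L⁻¹.
Rates in a CSTR are evaluated at the outlet concentration: r_D = 1.23×5.460^2 = 36.67, r_U = 1.49×5.460^1.5 = 19.01.
Overall selectivity = C_D/C_U = r_Dτ/(r_Uτ) = r_D/r_U = 1.93.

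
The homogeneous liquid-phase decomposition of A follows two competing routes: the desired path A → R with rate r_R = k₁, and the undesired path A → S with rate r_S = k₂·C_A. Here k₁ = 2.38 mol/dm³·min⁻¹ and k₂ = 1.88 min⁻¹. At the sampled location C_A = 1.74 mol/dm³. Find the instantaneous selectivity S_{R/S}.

S_{R/S} = r_R/r_S = (k₁)/(k₂·C_A) = (k₁/k₂)·C_A⁻¹.
= (2.38) / (1.88×1.740) = 2.380/3.271 = 0.728.
The undesired path is higher order in A, so low C_A (CSTR or dilute feed) favours R.

0.728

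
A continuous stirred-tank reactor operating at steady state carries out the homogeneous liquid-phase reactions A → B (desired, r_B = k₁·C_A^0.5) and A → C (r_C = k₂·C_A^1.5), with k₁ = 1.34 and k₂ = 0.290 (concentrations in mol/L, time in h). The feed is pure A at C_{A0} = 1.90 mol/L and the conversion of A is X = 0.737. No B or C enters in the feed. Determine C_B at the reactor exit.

1.26 mol/L

Exit C_A = C_{A0}(1−X) = 1.90×0.263 = 0.4997 mol/L.
Rates in a CSTR are evaluated at the outlet concentration: r_B = 1.34×0.4997^0.5 = 0.9472, r_C = 0.290×0.4997^1.5 = 0.1024.
Fraction of consumed A going to B: r_B/(r_B+r_C) = 0.9024.
C_B = 0.9024·C_{A0}·X = 0.9024×1.90×0.737 = 1.26 mol/L.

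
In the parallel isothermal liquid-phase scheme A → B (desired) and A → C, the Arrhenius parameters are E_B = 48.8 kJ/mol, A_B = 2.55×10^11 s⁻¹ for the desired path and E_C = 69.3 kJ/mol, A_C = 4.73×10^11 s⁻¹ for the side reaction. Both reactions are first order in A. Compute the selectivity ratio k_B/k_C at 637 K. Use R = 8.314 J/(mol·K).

Since both paths have the same order in A, the concentration cancels and S_{B/C} = k_B/k_C = (A_B/A_C)·exp[(E_C−E_B)/(RT)].
(E_C−E_B)/(RT) = (69.3−48.8)×10³/(8.314×637) = 20500/5296 = 3.871.
k_B/k_C = (2.55×10^11/4.73×10^11)·exp(3.871) = 0.5391 × 47.98 = 25.9.

25.9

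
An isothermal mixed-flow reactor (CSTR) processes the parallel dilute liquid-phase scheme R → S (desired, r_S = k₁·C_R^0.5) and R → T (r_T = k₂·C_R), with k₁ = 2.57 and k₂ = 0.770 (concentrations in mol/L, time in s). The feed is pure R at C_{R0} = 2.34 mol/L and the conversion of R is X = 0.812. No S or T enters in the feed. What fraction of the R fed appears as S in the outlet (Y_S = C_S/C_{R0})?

Exit C_R = C_{R0}(1−X) = 2.34×0.188 = 0.4399 mol/L.
In a CSTR the entire volume is at exit conditions, so r_S = 2.57×0.4399^0.5 = 1.705 and r_T = 0.770×0.4399 = 0.3387.
Fraction of consumed R going to S: r_S/(r_S+r_T) = 0.8342.
C_S = 0.8342·C_{R0}·X = 0.8342×2.34×0.812 = 1.59 mol/L; Y_S = C_S/C_{R0} = 0.677.

0.677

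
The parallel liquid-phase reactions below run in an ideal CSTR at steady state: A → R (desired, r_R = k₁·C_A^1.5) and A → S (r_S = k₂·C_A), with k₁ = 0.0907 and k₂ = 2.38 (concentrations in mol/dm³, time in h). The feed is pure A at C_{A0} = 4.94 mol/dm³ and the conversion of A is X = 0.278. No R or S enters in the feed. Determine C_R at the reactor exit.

0.0922 mol/dm³

Exit C_A = C_{A0}(1−X) = 4.94×0.722 = 3.567 mol/dm³.
In a CSTR the entire volume is at exit conditions, so r_R = 0.0907×3.567^1.5 = 0.6109 and r_S = 2.38×3.567 = 8.489.
Fraction of consumed A going to R: r_R/(r_R+r_S) = 0.06714.
C_R = 0.06714·C_{A0}·X = 0.06714×4.94×0.278 = 0.0922 mol/dm³.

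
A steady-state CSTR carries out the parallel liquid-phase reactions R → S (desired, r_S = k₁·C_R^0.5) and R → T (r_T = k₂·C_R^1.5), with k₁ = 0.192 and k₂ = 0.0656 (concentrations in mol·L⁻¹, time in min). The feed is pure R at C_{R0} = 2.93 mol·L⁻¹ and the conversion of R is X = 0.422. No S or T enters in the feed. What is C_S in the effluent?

Exit C_R = C_{R0}(1−X) = 2.93×0.578 = 1.694 mol·L⁻¹.
Rates in a CSTR are evaluated at the outlet concentration: r_S = 0.192×1.694^0.5 = 0.2499, r_T = 0.0656×1.694^1.5 = 0.1446.
Fraction of consumed R going to S: r_S/(r_S+r_T) = 0.6335.
C_S = 0.6335·C_{R0}·X = 0.6335×2.93×0.422 = 0.783 mol·L⁻¹.

0.783 mol·L⁻¹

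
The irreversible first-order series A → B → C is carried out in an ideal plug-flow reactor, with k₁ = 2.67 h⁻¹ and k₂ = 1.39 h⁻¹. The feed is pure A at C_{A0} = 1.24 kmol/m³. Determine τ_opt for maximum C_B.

Setting dC_B/dτ = 0 gives τ_opt = ln(k₂/k₁)/(k₂−k₁).
= ln(1.39/2.67)/(1.39−2.67) = ln(0.5206)/-1.280 = -0.6528/-1.280 = 0.510 h.

0.510 h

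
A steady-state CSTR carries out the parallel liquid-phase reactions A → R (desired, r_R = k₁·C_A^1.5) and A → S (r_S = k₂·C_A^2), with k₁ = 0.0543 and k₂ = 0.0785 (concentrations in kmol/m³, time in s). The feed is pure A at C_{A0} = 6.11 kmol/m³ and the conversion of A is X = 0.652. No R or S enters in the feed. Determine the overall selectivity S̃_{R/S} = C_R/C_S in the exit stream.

0.474

Exit C_A = C_{A0}(1−X) = 6.11×0.348 = 2.126 kmol/m³.
Rates in a CSTR are evaluated at the outlet concentration: r_R = 0.0543×2.126^1.5 = 0.1684, r_S = 0.0785×2.126^2 = 0.3549.
Overall selectivity = C_R/C_S = r_Rτ/(r_Sτ) = r_R/r_S = 0.474.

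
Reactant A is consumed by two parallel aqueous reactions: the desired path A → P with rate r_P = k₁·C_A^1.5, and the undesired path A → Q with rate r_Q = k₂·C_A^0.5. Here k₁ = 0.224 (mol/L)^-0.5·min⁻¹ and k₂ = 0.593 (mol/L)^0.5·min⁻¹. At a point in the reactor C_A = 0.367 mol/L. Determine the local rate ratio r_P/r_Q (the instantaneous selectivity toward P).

0.139

S_{P/Q} = r_P/r_Q = (k₁·C_A^1.5)/(k₂·C_A^0.5) = (k₁/k₂)·C_A.
= (0.224×0.3670^1.5) / (0.593×0.3670^0.5) = 0.04980/0.3592 = 0.139.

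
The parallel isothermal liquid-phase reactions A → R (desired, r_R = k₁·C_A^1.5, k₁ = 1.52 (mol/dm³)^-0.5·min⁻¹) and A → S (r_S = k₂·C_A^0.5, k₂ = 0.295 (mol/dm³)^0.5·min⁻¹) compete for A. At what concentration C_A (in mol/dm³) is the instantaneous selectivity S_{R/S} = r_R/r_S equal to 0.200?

0.0388 mol/dm³

S_{R/S} = (k₁/k₂)·C_A ⇒ C_A = S·k₂/k₁.
= 0.200×0.295/1.52 = 0.0388 mol/dm³.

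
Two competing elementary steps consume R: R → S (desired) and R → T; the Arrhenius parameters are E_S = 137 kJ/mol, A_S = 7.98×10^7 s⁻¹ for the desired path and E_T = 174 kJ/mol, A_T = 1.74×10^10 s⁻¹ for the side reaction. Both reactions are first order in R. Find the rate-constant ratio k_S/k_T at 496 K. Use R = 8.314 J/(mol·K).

36.2

Since both paths have the same order in R, the concentration cancels and S_{S/T} = k_S/k_T = (A_S/A_T)·exp[(E_T−E_S)/(RT)].
(E_T−E_S)/(RT) = (174−137)×10³/(8.314×496) = 37000/4124 = 8.972.
k_S/k_T = (7.98×10^7/1.74×10^10)·exp(8.972) = 0.004586 × 7883 = 36.2.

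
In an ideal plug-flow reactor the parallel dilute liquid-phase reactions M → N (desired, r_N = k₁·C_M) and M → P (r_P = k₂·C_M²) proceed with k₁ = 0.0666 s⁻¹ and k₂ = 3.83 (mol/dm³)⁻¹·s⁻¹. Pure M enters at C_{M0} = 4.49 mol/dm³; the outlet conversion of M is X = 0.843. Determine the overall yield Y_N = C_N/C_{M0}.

0.00709

C_M = C_{M0}(1−X) = 0.7049 mol/dm³.
Along a PFR/batch, dC_N/dC_M = −r_N/(r_N+r_P) = −k₁/(k₁+k₂·C_M).
Integrating from C_{M0} to C_M: C_N = (0.0666/3.83)·ln[(0.0666+3.83·4.49)/(0.0666+3.83·0.705)] = 0.01739·ln(17.26/2.766) = 0.03184 mol/dm³.
Y_N = C_N/C_{M0} = 0.03184/4.49 = 0.00709.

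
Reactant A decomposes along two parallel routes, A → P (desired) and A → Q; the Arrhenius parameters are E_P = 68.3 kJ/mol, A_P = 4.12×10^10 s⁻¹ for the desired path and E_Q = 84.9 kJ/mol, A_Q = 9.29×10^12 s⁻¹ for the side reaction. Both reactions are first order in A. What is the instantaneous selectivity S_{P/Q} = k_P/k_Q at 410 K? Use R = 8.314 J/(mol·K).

0.578

k_P/k_Q = (A_P/A_Q)·exp[−(E_P−E_Q)/(RT)] = (A_P/A_Q)·exp[(E_Q−E_P)/(RT)].
(E_Q−E_P)/(RT) = (84.9−68.3)×10³/(8.314×410) = 16600/3409 = 4.870.
k_P/k_Q = (4.12×10^10/9.29×10^12)·exp(4.870) = 0.004435 × 130.3 = 0.578.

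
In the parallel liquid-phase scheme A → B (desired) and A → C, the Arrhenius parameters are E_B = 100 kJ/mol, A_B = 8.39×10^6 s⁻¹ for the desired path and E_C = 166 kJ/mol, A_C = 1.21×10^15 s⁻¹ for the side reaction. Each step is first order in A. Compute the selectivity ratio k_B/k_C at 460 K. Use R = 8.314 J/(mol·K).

0.217

Since both paths have the same order in A, the concentration cancels and S_{B/C} = k_B/k_C = (A_B/A_C)·exp[(E_C−E_B)/(RT)].
(E_C−E_B)/(RT) = (166−100)×10³/(8.314×460) = 66000/3824 = 17.26.
k_B/k_C = (8.39×10^6/1.21×10^15)·exp(17.26) = 6.934×10^-9 × 3.125×10^7 = 0.217.
Since E_B < E_C, lowering the temperature improves selectivity toward B.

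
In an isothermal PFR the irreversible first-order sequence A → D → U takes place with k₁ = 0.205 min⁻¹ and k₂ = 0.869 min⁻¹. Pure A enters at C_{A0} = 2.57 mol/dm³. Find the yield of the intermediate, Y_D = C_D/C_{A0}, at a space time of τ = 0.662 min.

Solving the coupled first-order balances gives C_D(τ) = [k₁/(k₂−k₁)]·C_{A0}·(e^(−k₁τ) − e^(−k₂τ)).
e^(−k₁τ) = e^(−0.205×0.662) = e^(−0.1357) = 0.8731; e^(−k₂τ) = e^(−0.5753) = 0.5625.
C_D = 0.205×2.57/(0.869−0.205) × (0.8731−0.5625) = 0.7934×0.3105 = 0.2464 mol/dm³.
Y_D = C_D/C_{A0} = 0.2464/2.57 = 0.0959.

0.0959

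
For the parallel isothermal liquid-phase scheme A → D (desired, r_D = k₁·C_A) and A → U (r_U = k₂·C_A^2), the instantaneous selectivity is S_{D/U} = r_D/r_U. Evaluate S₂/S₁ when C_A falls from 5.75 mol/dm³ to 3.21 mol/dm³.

S_{D/U} = (k₁/k₂)·C_A⁻¹, so S₂/S₁ = (C_{A,2}/C_{A,1})⁻¹.
= 5.75/3.21 = 1.79.
Selectivity toward D rises as C_A falls — low-concentration operation is favoured.

1.79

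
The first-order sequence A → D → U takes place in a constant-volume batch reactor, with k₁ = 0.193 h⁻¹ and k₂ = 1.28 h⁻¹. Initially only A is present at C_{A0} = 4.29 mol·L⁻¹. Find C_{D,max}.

0.462 mol·L⁻¹

At the optimum, C_{D,max}/C_{A0} = (k₁/k₂)^[k₂/(k₂−k₁)].
= (0.193/1.28)^(1.28/(1.28−0.193)) = (0.1508)^(1.178) = 0.1078.
C_{D,max} = 0.1078×4.29 = 0.462 mol·L⁻¹.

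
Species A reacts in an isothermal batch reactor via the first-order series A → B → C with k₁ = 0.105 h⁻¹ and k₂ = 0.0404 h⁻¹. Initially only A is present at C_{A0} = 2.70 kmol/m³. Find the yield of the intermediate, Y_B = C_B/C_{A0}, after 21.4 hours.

The intermediate concentration in a first-order A→B→C sequence is C_B = k₁C_{A0}(e^(−k₁t) − e^(−k₂t))/(k₂−k₁).
e^(−k₁t) = e^(−0.105×21.4) = e^(−2.247) = 0.1057; e^(−k₂t) = e^(−0.8646) = 0.4212.
C_B = 0.105×2.70/(0.0404−0.105) × (0.1057−0.4212) = (-4.389)×(-0.3155) = 1.385 kmol/m³.
Y_B = C_B/C_{A0} = 1.385/2.70 = 0.513.

0.513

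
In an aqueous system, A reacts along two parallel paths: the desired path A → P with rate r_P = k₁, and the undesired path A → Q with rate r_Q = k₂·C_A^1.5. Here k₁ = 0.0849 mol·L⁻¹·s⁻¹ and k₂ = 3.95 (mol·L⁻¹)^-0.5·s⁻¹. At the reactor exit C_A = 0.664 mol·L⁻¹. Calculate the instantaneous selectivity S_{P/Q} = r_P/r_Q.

0.0397

S_{P/Q} = r_P/r_Q = (k₁)/(k₂·C_A^1.5) = (k₁/k₂)·C_A^-1.5.
= (0.0849) / (3.95×0.6640^1.5) = 0.08490/2.137 = 0.0397.
The undesired path is higher order in A, so low C_A (CSTR or dilute feed) favours P.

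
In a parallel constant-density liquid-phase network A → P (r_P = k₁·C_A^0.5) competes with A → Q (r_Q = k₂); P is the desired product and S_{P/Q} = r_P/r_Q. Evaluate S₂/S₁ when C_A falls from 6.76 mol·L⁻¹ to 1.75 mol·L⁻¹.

0.509

S_{P/Q} = (k₁/k₂)·C_A^0.5, so S₂/S₁ = (C_{A,2}/C_{A,1})^0.5.
= (1.75/6.76)^0.5 = (0.2589)^0.5 = 0.509.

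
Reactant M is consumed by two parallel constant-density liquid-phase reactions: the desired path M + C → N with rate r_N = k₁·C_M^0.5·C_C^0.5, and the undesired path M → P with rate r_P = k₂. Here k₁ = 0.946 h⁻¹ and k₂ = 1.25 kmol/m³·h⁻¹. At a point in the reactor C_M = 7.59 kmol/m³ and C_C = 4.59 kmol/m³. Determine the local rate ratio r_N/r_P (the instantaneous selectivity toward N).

S_{N/P} = r_N/r_P = (k₁·C_M^0.5·C_C^0.5)/(k₂) = (k₁/k₂)·C_M^0.5·C_C^0.5.
= (0.946×7.590^0.5×4.590^0.5) / (1.25) = 5.584/1.250 = 4.47.
Since the desired path is higher order in M, keeping C_M high (PFR or concentrated feed) favours N.

4.47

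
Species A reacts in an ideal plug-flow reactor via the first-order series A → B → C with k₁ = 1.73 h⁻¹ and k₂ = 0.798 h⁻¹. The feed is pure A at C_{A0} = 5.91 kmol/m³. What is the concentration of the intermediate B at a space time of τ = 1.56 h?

2.42 kmol/m³

The intermediate concentration in a first-order A→B→C sequence is C_B = k₁C_{A0}(e^(−k₁τ) − e^(−k₂τ))/(k₂−k₁).
e^(−k₁τ) = e^(−1.73×1.56) = e^(−2.699) = 0.06729; e^(−k₂τ) = e^(−1.245) = 0.2880.
C_B = 1.73×5.91/(0.798−1.73) × (0.06729−0.2880) = (-10.97)×(-0.2207) = 2.421 kmol/m³.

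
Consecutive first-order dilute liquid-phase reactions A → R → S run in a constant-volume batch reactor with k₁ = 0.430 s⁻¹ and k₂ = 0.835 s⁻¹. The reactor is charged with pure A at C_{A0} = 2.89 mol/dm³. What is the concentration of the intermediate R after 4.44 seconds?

For first-order series with pure A initially, C_R(t) = k₁C_{A0}/(k₂−k₁)·(e^(−k₁t) − e^(−k₂t)).
e^(−k₁t) = e^(−0.430×4.44) = e^(−1.909) = 0.1482; e^(−k₂t) = e^(−3.707) = 0.02454.
C_R = 0.430×2.89/(0.835−0.430) × (0.1482−0.02454) = 3.068×0.1237 = 0.3794 mol/dm³.

0.379 mol/dm³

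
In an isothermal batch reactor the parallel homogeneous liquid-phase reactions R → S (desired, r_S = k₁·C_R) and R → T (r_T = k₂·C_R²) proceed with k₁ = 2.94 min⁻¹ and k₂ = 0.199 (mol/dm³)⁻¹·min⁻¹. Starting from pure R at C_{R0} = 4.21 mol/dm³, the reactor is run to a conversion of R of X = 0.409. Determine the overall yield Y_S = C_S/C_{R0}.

0.334

C_R = C_{R0}(1−X) = 2.488 mol/dm³.
Along a PFR/batch, dC_S/dC_R = −r_S/(r_S+r_T) = −k₁/(k₁+k₂·C_R).
Integrating from C_{R0} to C_R: C_S = (2.94/0.199)·ln[(2.94+0.199·4.21)/(2.94+0.199·2.49)] = 14.77·ln(3.778/3.435) = 1.405 mol/dm³.
Y_S = C_S/C_{R0} = 1.405/4.21 = 0.334.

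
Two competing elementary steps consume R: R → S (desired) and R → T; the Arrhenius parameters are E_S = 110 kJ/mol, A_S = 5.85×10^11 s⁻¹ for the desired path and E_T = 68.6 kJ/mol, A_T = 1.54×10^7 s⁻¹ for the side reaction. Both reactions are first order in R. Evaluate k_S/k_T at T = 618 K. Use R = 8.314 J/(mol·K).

k_S/k_T = (A_S/A_T)·exp[−(E_S−E_T)/(RT)] = (A_S/A_T)·exp[(E_T−E_S)/(RT)].
(E_T−E_S)/(RT) = (68.6−110)×10³/(8.314×618) = -41400/5138 = -8.058.
k_S/k_T = (5.85×10^11/1.54×10^7)·exp(-8.058) = 37987 × 3.167×10^-4 = 12.0.

12.0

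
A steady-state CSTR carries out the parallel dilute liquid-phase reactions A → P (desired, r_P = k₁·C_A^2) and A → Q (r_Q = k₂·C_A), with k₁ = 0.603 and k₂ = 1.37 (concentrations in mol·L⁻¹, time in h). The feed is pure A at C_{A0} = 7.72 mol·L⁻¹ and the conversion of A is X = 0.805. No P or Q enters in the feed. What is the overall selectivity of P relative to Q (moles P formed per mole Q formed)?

Exit C_A = C_{A0}(1−X) = 7.72×0.195 = 1.505 mol·L⁻¹.
Rates in a CSTR are evaluated at the outlet concentration: r_P = 0.603×1.505^2 = 1.367, r_Q = 1.37×1.505 = 2.062.
Overall selectivity = C_P/C_Q = r_Pτ/(r_Qτ) = r_P/r_Q = 0.663.

0.663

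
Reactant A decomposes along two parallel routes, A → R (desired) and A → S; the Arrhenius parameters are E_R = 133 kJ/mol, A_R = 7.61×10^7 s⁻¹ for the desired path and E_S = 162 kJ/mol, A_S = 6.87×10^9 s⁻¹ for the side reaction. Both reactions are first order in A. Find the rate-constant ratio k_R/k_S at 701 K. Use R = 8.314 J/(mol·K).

Since both paths have the same order in A, the concentration cancels and S_{R/S} = k_R/k_S = (A_R/A_S)·exp[(E_S−E_R)/(RT)].
(E_S−E_R)/(RT) = (162−133)×10³/(8.314×701) = 29000/5828 = 4.976.
k_R/k_S = (7.61×10^7/6.87×10^9)·exp(4.976) = 0.01108 × 144.9 = 1.60.
Since E_R < E_S, lowering the temperature improves selectivity toward R.

1.60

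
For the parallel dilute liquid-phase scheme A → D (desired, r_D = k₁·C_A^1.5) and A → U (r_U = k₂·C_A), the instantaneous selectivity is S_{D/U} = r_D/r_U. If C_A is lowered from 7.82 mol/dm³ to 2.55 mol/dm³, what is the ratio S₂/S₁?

S_{D/U} = (k₁/k₂)·C_A^0.5, so S₂/S₁ = (C_{A,2}/C_{A,1})^0.5.
= (2.55/7.82)^0.5 = (0.3261)^0.5 = 0.571.
Selectivity toward D falls as C_A falls — high-concentration operation is favoured.

0.571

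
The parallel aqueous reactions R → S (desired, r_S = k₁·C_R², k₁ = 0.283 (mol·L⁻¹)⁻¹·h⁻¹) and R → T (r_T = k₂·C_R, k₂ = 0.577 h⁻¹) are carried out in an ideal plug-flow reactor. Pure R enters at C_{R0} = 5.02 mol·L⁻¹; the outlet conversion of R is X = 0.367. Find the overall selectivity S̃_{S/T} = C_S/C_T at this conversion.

C_R = C_{R0}(1−X) = 3.178 mol·L⁻¹.
Along a PFR/batch, dC_T/dC_R = −r_T/(r_S+r_T) = −k₂/(k₂+k₁·C_R).
Integrating from C_{R0} to C_R: C_T = (0.577/0.283)·ln[(0.577+0.283·5.02)/(0.577+0.283·3.18)] = 2.039·ln(1.998/1.476) = 0.6167 mol·L⁻¹.
Then C_S = (C_{R0}−C_R) − C_T = 1.842 − 0.6167 = 1.226 mol·L⁻¹.
S̃_{S/T} = C_S/C_T = 1.226/0.6167 = 1.99.

1.99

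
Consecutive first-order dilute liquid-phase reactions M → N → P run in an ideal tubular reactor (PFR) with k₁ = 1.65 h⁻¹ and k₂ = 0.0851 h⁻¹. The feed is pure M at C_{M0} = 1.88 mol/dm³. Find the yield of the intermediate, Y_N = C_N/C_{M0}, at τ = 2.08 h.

0.849

For first-order series with pure M initially, C_N(τ) = k₁C_{M0}/(k₂−k₁)·(e^(−k₁τ) − e^(−k₂τ)).
e^(−k₁τ) = e^(−1.65×2.08) = e^(−3.432) = 0.03232; e^(−k₂τ) = e^(−0.1770) = 0.8378.
C_N = 1.65×1.88/(0.0851−1.65) × (0.03232−0.8378) = (-1.982)×(-0.8055) = 1.597 mol/dm³.
Y_N = C_N/C_{M0} = 1.597/1.88 = 0.849.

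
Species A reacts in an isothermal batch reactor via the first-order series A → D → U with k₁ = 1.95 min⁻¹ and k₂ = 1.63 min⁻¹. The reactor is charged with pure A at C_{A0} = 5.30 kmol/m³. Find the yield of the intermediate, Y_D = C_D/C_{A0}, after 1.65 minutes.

Solving the coupled first-order balances gives C_D(t) = [k₁/(k₂−k₁)]·C_{A0}·(e^(−k₁t) − e^(−k₂t)).
e^(−k₁t) = e^(−1.95×1.65) = e^(−3.217) = 0.04006; e^(−k₂t) = e^(−2.689) = 0.06791.
C_D = 1.95×5.30/(1.63−1.95) × (0.04006−0.06791) = (-32.30)×(-0.02786) = 0.8998 kmol/m³.
Y_D = C_D/C_{A0} = 0.8998/5.30 = 0.170.

0.170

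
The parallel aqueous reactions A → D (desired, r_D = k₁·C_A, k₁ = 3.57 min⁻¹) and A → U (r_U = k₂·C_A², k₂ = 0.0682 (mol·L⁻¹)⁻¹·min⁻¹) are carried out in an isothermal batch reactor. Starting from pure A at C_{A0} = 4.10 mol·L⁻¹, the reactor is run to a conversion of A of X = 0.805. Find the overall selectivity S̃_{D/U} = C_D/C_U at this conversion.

21.5

C_A = C_{A0}(1−X) = 0.7995 mol·L⁻¹.
Along a PFR/batch, dC_D/dC_A = −r_D/(r_D+r_U) = −k₁/(k₁+k₂·C_A).
Integrating from C_{A0} to C_A: C_D = (3.57/0.0682)·ln[(3.57+0.0682·4.10)/(3.57+0.0682·0.799)] = 52.35·ln(3.850/3.625) = 3.154 mol·L⁻¹.
C_U = (C_{A0}−C_A)−C_D = 0.1466 mol·L⁻¹; S̃_{D/U} = 3.154/0.1466 = 21.5.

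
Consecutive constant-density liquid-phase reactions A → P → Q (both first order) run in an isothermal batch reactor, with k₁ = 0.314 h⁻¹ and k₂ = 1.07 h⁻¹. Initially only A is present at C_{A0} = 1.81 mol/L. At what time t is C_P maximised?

For first-order series the maximum of C_P occurs at t_opt = ln(k₂/k₁)/(k₂−k₁).
= ln(1.07/0.314)/(1.07−0.314) = ln(3.408)/0.7560 = 1.226/0.7560 = 1.62 h.

1.62 h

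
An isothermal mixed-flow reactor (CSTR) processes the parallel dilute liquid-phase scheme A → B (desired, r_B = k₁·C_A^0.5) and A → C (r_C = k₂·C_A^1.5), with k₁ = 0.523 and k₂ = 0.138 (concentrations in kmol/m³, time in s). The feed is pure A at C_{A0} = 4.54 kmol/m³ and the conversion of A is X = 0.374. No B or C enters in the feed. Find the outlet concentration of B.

Exit C_A = C_{A0}(1−X) = 4.54×0.626 = 2.842 kmol/m³.
In a CSTR the entire volume is at exit conditions, so r_B = 0.523×2.842^0.5 = 0.8817 and r_C = 0.138×2.842^1.5 = 0.6612.
Fraction of consumed A going to B: r_B/(r_B+r_C) = 0.5715.
C_B = 0.5715·C_{A0}·X = 0.5715×4.54×0.374 = 0.970 kmol/m³.

0.970 kmol/m³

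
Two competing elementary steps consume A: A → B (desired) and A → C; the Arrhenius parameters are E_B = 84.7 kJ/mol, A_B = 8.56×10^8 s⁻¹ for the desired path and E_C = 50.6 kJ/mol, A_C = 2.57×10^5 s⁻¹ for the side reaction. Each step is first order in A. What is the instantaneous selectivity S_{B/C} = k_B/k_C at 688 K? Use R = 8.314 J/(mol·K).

k_B/k_C = (A_B/A_C)·exp[−(E_B−E_C)/(RT)] = (A_B/A_C)·exp[(E_C−E_B)/(RT)].
(E_C−E_B)/(RT) = (50.6−84.7)×10³/(8.314×688) = -34100/5720 = -5.962.
k_B/k_C = (8.56×10^8/2.57×10^5)·exp(-5.962) = 3331 × 0.002576 = 8.58.
Since E_B > E_C, raising the temperature improves selectivity toward B.

8.58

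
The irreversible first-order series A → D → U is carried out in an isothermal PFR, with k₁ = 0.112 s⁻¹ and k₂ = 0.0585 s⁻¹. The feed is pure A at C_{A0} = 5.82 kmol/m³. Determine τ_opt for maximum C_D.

For first-order series the maximum of C_D occurs at τ_opt = ln(k₂/k₁)/(k₂−k₁).
= ln(0.0585/0.112)/(0.0585−0.112) = ln(0.5223)/-0.05350 = -0.6495/-0.05350 = 12.1 s.

12.1 s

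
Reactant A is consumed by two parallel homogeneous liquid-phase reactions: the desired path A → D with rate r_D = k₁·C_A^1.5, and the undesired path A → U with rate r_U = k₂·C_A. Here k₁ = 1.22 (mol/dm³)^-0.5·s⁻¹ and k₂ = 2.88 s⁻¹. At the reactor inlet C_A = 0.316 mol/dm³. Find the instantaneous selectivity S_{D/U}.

0.238

S_{D/U} = r_D/r_U = (k₁·C_A^1.5)/(k₂·C_A) = (k₁/k₂)·C_A^0.5.
= (1.22×0.3160^1.5) / (2.88×0.3160) = 0.2167/0.9101 = 0.238.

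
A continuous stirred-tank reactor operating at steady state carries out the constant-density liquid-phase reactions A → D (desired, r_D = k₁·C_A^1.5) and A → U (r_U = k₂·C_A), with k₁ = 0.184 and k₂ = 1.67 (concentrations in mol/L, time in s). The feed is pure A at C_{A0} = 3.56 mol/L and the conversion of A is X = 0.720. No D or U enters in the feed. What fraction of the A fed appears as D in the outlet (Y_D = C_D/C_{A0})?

0.0714

Exit C_A = C_{A0}(1−X) = 3.56×0.280 = 0.9968 mol/L.
Rates in a CSTR are evaluated at the outlet concentration: r_D = 0.184×0.9968^1.5 = 0.1831, r_U = 1.67×0.9968 = 1.665.
Fraction of consumed A going to D: r_D/(r_D+r_U) = 0.09910.
C_D = 0.09910·C_{A0}·X = 0.09910×3.56×0.720 = 0.254 mol/L; Y_D = C_D/C_{A0} = 0.0714.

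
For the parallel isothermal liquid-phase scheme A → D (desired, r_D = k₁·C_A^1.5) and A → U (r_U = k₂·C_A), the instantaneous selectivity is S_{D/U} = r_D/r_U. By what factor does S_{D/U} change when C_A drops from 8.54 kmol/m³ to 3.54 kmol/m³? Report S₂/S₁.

S_{D/U} = (k₁/k₂)·C_A^0.5, so S₂/S₁ = (C_{A,2}/C_{A,1})^0.5.
= (3.54/8.54)^0.5 = (0.4145)^0.5 = 0.644.

0.644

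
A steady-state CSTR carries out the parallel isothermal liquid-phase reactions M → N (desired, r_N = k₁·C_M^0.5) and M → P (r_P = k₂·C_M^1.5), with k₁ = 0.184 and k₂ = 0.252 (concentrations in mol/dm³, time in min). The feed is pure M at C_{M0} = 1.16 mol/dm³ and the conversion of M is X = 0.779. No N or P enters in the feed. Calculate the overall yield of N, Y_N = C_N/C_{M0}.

Exit C_M = C_{M0}(1−X) = 1.16×0.221 = 0.2564 mol/dm³.
In a CSTR the entire volume is at exit conditions, so r_N = 0.184×0.2564^0.5 = 0.09316 and r_P = 0.252×0.2564^1.5 = 0.03271.
Fraction of consumed M going to N: r_N/(r_N+r_P) = 0.7401.
C_N = 0.7401·C_{M0}·X = 0.7401×1.16×0.779 = 0.669 mol/dm³; Y_N = C_N/C_{M0} = 0.577.

0.577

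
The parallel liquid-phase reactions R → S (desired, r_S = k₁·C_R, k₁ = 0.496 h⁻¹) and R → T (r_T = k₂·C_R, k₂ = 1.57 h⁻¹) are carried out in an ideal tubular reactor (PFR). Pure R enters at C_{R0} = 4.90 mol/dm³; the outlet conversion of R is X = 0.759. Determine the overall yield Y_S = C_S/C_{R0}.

0.182

C_R = C_{R0}(1−X) = 1.181 mol/dm³.
Both paths are first order in R, so the instantaneous fraction to S is constant: dC_S/d(−C_R) = k₁/(k₁+k₂) = 0.2401.
C_S = 0.2401·(C_{R0}−C_R) = 0.2401×3.719 = 0.893 mol/dm³.
Y_S = C_S/C_{R0} = 0.8929/4.90 = 0.182.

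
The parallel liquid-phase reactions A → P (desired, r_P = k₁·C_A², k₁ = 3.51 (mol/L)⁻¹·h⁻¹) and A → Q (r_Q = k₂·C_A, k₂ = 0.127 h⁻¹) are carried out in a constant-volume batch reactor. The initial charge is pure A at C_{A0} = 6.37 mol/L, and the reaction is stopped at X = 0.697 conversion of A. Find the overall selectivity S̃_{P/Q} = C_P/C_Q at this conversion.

C_A = C_{A0}(1−X) = 1.930 mol/L.
Along a PFR/batch, dC_Q/dC_A = −r_Q/(r_P+r_Q) = −k₂/(k₂+k₁·C_A).
Integrating from C_{A0} to C_A: C_Q = (0.127/3.51)·ln[(0.127+3.51·6.37)/(0.127+3.51·1.93)] = 0.03618·ln(22.49/6.902) = 0.04274 mol/L.
Then C_P = (C_{A0}−C_A) − C_Q = 4.440 − 0.04274 = 4.397 mol/L.
S̃_{P/Q} = C_P/C_Q = 4.397/0.04274 = 103.

103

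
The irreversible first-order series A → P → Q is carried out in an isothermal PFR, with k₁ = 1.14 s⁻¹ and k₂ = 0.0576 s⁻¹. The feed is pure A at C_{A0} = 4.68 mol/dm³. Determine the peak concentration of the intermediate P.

3.99 mol/dm³

For a first-order series the maximum intermediate yield is C_{P,max}/C_{A0} = (k₁/k₂)^[k₂/(k₂−k₁)].
= (1.14/0.0576)^(0.0576/(0.0576−1.14)) = (19.79)^(-0.05322) = 0.8531.
C_{P,max} = 0.8531×4.68 = 3.99 mol/dm³.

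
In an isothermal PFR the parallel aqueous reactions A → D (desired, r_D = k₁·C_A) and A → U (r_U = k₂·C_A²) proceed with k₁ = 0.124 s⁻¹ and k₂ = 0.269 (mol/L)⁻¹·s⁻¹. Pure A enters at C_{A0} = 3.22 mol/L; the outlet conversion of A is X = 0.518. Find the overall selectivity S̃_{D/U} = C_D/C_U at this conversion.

0.200

C_A = C_{A0}(1−X) = 1.552 mol/L.
Along a PFR/batch, dC_D/dC_A = −r_D/(r_D+r_U) = −k₁/(k₁+k₂·C_A).
Integrating from C_{A0} to C_A: C_D = (0.124/0.269)·ln[(0.124+0.269·3.22)/(0.124+0.269·1.55)] = 0.4610·ln(0.9902/0.5415) = 0.2782 mol/L.
C_U = (C_{A0}−C_A)−C_D = 1.390 mol/L; S̃_{D/U} = 0.2782/1.390 = 0.200.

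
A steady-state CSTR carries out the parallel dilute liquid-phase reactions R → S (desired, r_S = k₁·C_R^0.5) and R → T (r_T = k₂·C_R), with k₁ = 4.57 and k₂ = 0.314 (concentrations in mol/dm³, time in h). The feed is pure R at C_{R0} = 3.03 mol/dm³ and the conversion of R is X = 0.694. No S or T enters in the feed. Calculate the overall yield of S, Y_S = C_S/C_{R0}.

Exit C_R = C_{R0}(1−X) = 3.03×0.306 = 0.9272 mol/dm³.
Rates in a CSTR are evaluated at the outlet concentration: r_S = 4.57×0.9272^0.5 = 4.400, r_T = 0.314×0.9272 = 0.2911.
Fraction of consumed R going to S: r_S/(r_S+r_T) = 0.9379.
C_S = 0.9379·C_{R0}·X = 0.9379×3.03×0.694 = 1.97 mol/dm³; Y_S = C_S/C_{R0} = 0.651.

0.651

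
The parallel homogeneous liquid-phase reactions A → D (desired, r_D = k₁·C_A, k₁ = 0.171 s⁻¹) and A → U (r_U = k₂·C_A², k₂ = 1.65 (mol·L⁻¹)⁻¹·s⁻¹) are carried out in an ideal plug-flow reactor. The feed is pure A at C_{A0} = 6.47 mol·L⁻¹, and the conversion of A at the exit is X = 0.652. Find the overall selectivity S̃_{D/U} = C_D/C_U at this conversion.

C_A = C_{A0}(1−X) = 2.252 mol·L⁻¹.
Along a PFR/batch, dC_D/dC_A = −r_D/(r_D+r_U) = −k₁/(k₁+k₂·C_A).
Integrating from C_{A0} to C_A: C_D = (0.171/1.65)·ln[(0.171+1.65·6.47)/(0.171+1.65·2.25)] = 0.1036·ln(10.85/3.886) = 0.1064 mol·L⁻¹.
C_U = (C_{A0}−C_A)−C_D = 4.112 mol·L⁻¹; S̃_{D/U} = 0.1064/4.112 = 0.0259.

0.0259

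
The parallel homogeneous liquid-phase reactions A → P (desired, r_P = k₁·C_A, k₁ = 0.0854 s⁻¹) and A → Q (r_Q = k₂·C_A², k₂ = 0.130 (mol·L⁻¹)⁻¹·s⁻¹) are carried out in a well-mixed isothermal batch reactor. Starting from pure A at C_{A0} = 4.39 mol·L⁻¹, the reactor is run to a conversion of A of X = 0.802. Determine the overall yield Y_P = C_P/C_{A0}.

C_A = C_{A0}(1−X) = 0.8692 mol·L⁻¹.
Along a PFR/batch, dC_P/dC_A = −r_P/(r_P+r_Q) = −k₁/(k₁+k₂·C_A).
Integrating from C_{A0} to C_A: C_P = (0.0854/0.130)·ln[(0.0854+0.130·4.39)/(0.0854+0.130·0.869)] = 0.6569·ln(0.6561/0.1984) = 0.7857 mol·L⁻¹.
Y_P = C_P/C_{A0} = 0.7857/4.39 = 0.179.

0.179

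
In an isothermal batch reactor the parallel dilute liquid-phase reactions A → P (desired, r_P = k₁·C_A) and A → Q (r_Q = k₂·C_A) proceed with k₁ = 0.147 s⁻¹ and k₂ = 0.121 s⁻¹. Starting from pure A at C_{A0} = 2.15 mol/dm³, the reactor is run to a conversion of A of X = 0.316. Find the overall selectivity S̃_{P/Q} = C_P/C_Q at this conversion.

1.21

C_A = C_{A0}(1−X) = 1.471 mol/dm³.
Both paths are first order in A, so the instantaneous fraction to P is constant: dC_P/d(−C_A) = k₁/(k₁+k₂) = 0.5485.
C_P = 0.5485·(C_{A0}−C_A) = 0.5485×0.6794 = 0.373 mol/dm³.
C_Q = (C_{A0}−C_A)−C_P = 0.3067 mol/dm³; S̃_{P/Q} = 0.3727/0.3067 = 1.21.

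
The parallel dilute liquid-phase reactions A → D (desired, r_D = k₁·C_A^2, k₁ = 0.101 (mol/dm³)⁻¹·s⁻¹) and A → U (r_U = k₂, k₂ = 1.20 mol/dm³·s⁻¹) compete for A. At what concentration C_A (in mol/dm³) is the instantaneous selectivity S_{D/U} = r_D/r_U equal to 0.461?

2.34 mol/dm³

S_{D/U} = (k₁/k₂)·C_A^2 ⇒ C_A = (S·k₂/k₁)^(0.5).
= (0.461×1.20/0.101)^(0.5) = (5.477)^(0.5) = 2.34 mol/dm³.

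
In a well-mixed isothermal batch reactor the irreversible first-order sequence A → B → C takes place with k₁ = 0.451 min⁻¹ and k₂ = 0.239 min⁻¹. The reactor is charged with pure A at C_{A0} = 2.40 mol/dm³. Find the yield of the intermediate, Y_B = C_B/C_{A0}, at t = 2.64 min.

Solving the coupled first-order balances gives C_B(t) = [k₁/(k₂−k₁)]·C_{A0}·(e^(−k₁t) − e^(−k₂t)).
e^(−k₁t) = e^(−0.451×2.64) = e^(−1.191) = 0.3040; e^(−k₂t) = e^(−0.6310) = 0.5321.
C_B = 0.451×2.40/(0.239−0.451) × (0.3040−0.5321) = (-5.106)×(-0.2281) = 1.164 mol/dm³.
Y_B = C_B/C_{A0} = 1.164/2.40 = 0.485.

0.485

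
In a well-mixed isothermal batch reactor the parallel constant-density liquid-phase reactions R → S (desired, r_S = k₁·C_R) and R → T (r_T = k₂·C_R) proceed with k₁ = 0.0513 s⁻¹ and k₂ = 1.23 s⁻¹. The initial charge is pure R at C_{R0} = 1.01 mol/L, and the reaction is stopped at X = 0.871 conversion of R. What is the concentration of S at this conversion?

C_R = C_{R0}(1−X) = 0.1303 mol/L.
Both paths are first order in R, so the instantaneous fraction to S is constant: dC_S/d(−C_R) = k₁/(k₁+k₂) = 0.04004.
C_S = 0.04004·(C_{R0}−C_R) = 0.04004×0.8797 = 0.0352 mol/L.

0.0352 mol/L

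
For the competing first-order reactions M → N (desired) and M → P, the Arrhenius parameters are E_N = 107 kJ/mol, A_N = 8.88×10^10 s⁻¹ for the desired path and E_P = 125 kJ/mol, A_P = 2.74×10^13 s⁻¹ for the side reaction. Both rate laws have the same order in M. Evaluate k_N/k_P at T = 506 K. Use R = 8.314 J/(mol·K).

Since both paths have the same order in M, the concentration cancels and S_{N/P} = k_N/k_P = (A_N/A_P)·exp[(E_P−E_N)/(RT)].
(E_P−E_N)/(RT) = (125−107)×10³/(8.314×506) = 18000/4207 = 4.279.
k_N/k_P = (8.88×10^10/2.74×10^13)·exp(4.279) = 0.003241 × 72.15 = 0.234.

0.234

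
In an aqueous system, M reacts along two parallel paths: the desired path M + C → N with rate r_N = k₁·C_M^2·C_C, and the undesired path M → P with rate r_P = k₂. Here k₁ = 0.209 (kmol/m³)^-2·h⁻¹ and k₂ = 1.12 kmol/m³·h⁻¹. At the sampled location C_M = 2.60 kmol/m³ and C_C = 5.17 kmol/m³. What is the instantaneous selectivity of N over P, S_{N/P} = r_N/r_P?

6.52

S_{N/P} = r_N/r_P = (k₁·C_M^2·C_C)/(k₂) = (k₁/k₂)·C_M^2·C_C.
= (0.209×2.600^2×5.170) / (1.12) = 7.304/1.120 = 6.52.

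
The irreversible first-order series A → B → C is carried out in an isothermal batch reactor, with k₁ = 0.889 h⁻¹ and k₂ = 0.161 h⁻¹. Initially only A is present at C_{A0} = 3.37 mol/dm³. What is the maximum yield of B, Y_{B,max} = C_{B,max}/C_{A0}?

0.685

At the optimum, C_{B,max}/C_{A0} = (k₁/k₂)^[k₂/(k₂−k₁)].
= (0.889/0.161)^(0.161/(0.161−0.889)) = (5.522)^(-0.2212) = 0.6853.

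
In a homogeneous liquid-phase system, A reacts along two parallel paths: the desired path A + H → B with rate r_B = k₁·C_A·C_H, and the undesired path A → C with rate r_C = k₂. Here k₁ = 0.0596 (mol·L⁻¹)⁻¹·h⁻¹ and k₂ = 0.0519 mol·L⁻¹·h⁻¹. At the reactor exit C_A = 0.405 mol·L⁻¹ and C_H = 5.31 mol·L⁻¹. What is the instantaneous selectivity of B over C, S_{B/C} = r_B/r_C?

S_{B/C} = r_B/r_C = (k₁·C_A·C_H)/(k₂) = (k₁/k₂)·C_A·C_H.
= (0.0596×0.4050×5.310) / (0.0519) = 0.1282/0.05190 = 2.47.

2.47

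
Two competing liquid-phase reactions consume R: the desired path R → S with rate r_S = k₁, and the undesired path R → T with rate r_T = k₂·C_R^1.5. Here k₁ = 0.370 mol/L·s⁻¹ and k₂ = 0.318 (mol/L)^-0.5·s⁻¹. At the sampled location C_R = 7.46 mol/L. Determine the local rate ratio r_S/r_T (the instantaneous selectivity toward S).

S_{S/T} = r_S/r_T = (k₁)/(k₂·C_R^1.5) = (k₁/k₂)·C_R^-1.5.
= (0.370) / (0.318×7.460^1.5) = 0.3700/6.479 = 0.0571.

0.0571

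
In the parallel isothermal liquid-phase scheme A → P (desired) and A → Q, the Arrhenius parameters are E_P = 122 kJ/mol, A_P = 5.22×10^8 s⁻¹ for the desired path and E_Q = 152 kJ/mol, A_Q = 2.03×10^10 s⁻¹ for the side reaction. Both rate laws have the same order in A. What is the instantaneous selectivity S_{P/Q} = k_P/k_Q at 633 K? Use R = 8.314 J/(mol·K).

Since both paths have the same order in A, the concentration cancels and S_{P/Q} = k_P/k_Q = (A_P/A_Q)·exp[(E_Q−E_P)/(RT)].
(E_Q−E_P)/(RT) = (152−122)×10³/(8.314×633) = 30000/5263 = 5.700.
k_P/k_Q = (5.22×10^8/2.03×10^10)·exp(5.700) = 0.02571 × 299.0 = 7.69.
Since E_P < E_Q, lowering the temperature improves selectivity toward P.

7.69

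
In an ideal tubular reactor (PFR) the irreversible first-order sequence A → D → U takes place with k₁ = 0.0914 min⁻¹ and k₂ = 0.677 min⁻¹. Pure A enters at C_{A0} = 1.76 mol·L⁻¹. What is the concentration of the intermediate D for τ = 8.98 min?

The intermediate concentration in a first-order A→B→C sequence is C_D = k₁C_{A0}(e^(−k₁τ) − e^(−k₂τ))/(k₂−k₁).
e^(−k₁τ) = e^(−0.0914×8.98) = e^(−0.8208) = 0.4401; e^(−k₂τ) = e^(−6.079) = 0.002289.
C_D = 0.0914×1.76/(0.677−0.0914) × (0.4401−0.002289) = 0.2747×0.4378 = 0.1203 mol·L⁻¹.

0.120 mol·L⁻¹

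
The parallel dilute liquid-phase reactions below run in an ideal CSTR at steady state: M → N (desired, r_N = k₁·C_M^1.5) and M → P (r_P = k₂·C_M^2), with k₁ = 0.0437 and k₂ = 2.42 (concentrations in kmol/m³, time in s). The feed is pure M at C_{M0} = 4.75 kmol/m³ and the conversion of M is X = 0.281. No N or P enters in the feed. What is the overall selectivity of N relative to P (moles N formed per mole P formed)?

Exit C_M = C_{M0}(1−X) = 4.75×0.719 = 3.415 kmol/m³.
A CSTR operates uniformly at the exit composition, giving r_N = 0.2758 and r_P = 28.23 (each k·C_M^n at C_M = 3.415).
Overall selectivity = C_N/C_P = r_Nτ/(r_Pτ) = r_N/r_P = 0.00977.

0.00977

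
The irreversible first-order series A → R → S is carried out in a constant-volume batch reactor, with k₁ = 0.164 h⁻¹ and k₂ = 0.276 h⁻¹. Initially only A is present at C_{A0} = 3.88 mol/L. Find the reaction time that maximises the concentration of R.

For first-order series the maximum of C_R occurs at t_opt = ln(k₂/k₁)/(k₂−k₁).
= ln(0.276/0.164)/(0.276−0.164) = ln(1.683)/0.1120 = 0.5205/0.1120 = 4.65 h.

4.65 h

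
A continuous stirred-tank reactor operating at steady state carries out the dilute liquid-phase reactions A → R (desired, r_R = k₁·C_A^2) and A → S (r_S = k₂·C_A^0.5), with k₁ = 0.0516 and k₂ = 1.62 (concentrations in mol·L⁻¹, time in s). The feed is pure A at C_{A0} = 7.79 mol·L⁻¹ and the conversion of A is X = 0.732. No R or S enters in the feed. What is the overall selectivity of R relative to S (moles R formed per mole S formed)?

0.0961

Exit C_A = C_{A0}(1−X) = 7.79×0.268 = 2.088 mol·L⁻¹.
Rates in a CSTR are evaluated at the outlet concentration: r_R = 0.0516×2.088^2 = 0.2249, r_S = 1.62×2.088^0.5 = 2.341.
Overall selectivity = C_R/C_S = r_Rτ/(r_Sτ) = r_R/r_S = 0.0961.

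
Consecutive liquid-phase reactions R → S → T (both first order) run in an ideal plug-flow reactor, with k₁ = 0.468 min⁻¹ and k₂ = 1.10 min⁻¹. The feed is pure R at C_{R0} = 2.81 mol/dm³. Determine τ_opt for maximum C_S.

For first-order series the maximum of C_S occurs at τ_opt = ln(k₂/k₁)/(k₂−k₁).
= ln(1.10/0.468)/(1.10−0.468) = ln(2.350)/0.6320 = 0.8546/0.6320 = 1.35 min.

1.35 min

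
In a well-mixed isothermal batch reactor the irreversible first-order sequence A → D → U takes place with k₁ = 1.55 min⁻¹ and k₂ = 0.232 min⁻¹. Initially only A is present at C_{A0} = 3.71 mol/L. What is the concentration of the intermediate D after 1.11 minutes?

2.59 mol/L

For first-order series with pure A initially, C_D(t) = k₁C_{A0}/(k₂−k₁)·(e^(−k₁t) − e^(−k₂t)).
e^(−k₁t) = e^(−1.55×1.11) = e^(−1.721) = 0.1790; e^(−k₂t) = e^(−0.2575) = 0.7730.
C_D = 1.55×3.71/(0.232−1.55) × (0.1790−0.7730) = (-4.363)×(-0.5940) = 2.592 mol/L.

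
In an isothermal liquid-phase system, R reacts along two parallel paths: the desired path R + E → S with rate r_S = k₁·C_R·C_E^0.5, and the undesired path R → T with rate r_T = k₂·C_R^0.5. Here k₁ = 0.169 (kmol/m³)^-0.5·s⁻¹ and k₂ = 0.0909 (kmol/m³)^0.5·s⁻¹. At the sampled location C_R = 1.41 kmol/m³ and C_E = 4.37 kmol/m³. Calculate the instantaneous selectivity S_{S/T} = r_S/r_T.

S_{S/T} = r_S/r_T = (k₁·C_R·C_E^0.5)/(k₂·C_R^0.5) = (k₁/k₂)·C_R^0.5·C_E^0.5.
= (0.169×1.410×4.370^0.5) / (0.0909×1.410^0.5) = 0.4981/0.1079 = 4.62.

4.62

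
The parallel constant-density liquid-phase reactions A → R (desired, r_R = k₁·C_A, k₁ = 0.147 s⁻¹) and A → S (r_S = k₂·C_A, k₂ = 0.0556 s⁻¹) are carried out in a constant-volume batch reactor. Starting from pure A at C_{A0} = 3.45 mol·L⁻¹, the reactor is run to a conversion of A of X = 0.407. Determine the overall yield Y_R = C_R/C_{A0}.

0.295

C_A = C_{A0}(1−X) = 2.046 mol·L⁻¹.
Both paths are first order in A, so the instantaneous fraction to R is constant: dC_R/d(−C_A) = k₁/(k₁+k₂) = 0.7256.
C_R = 0.7256·(C_{A0}−C_A) = 0.7256×1.404 = 1.02 mol·L⁻¹.
Y_R = C_R/C_{A0} = 1.019/3.45 = 0.295.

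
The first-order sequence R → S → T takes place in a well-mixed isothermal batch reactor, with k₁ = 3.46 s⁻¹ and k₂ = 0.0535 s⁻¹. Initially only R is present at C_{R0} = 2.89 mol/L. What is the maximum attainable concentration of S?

2.71 mol/L

Evaluating C_S at t_opt = ln(k₂/k₁)/(k₂−k₁) gives C_{S,max}/C_{R0} = (k₁/k₂)^[k₂/(k₂−k₁)].
= (3.46/0.0535)^(0.0535/(0.0535−3.46)) = (64.67)^(-0.01571) = 0.9366.
C_{S,max} = 0.9366×2.89 = 2.71 mol/L.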